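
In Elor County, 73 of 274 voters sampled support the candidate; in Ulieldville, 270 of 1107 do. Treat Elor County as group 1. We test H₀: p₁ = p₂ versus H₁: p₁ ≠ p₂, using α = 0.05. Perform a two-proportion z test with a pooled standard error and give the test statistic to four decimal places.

p̂₁ = 73/274 = 0.266423, p̂₂ = 270/1107 = 0.243902.
Pooled p̂ = (73+270)/(274+1107) = 343/1381 = 0.248371.
SE = √(0.186683 × 0.00455298) = 0.029154.
z = (0.266423 − 0.243902)/0.029154 = 0.022521/0.029154 = 0.7725.
p-value = 2·P(Z > 0.772) ≈ 0.4398; since p > α = 0.05, fail to reject H₀.

z = 0.7725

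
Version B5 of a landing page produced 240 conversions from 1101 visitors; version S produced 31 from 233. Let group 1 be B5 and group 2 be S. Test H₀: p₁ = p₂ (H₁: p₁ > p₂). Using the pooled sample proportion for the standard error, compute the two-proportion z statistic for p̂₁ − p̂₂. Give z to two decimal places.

z = 2.93

p̂₁ = 240/1101 ≈ 0.2180, p̂₂ = 31/233 ≈ 0.1330.
Pooled p̂ = (240+31)/(1101+233) = 271/1334 = 0.2031.
SE = √(p̂(1−p̂)(1/n₁+1/n₂)) = √(0.2031·0.7969·0.00520011) = √(0.000841789) = 0.0290.
z = (0.2180 − 0.1330)/0.0290 = 0.0850/0.0290 = 2.93.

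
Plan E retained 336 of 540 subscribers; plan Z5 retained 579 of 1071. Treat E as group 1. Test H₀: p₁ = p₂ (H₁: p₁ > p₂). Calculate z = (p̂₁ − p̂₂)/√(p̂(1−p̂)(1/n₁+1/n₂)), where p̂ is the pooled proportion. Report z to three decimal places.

z = 3.121

p̂₁ = 336/540 = 0.622222, p̂₂ = 579/1071 = 0.540616.
Pooled p̂ = (336+579)/(540+1071) = 915/1611 = 0.567970.
SE = √(0.24538 × 0.00278556) = 0.026144.
z = (0.622222 − 0.540616)/0.026144 = 0.081606/0.026144 = 3.121.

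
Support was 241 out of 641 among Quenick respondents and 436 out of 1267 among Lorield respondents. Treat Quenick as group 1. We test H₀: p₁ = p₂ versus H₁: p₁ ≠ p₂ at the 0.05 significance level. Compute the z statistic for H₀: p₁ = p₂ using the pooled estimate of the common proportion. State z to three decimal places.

z = 1.374

p̂₁ = 241/641 ≈ 0.37598, p̂₂ = 436/1267 ≈ 0.34412.
Pooled p̂ = (241+436)/(641+1267) = 677/1908 = 0.35482.
SE = √(0.228923 × 0.00234933) = 0.02319.
z = (0.37598 − 0.34412)/0.02319 = 0.03186/0.02319 = 1.374.
Two-sided p-value ≈ 2·Φ(−1.374) = 0.1696; since p > α = 0.05, fail to reject H₀.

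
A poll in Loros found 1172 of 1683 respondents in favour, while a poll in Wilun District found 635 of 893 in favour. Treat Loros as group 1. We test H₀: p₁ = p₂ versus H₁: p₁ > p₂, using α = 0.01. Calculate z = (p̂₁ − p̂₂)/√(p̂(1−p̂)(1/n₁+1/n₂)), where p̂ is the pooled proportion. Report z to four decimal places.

p̂₁ = 1172/1683 ≈ 0.696376, p̂₂ = 635/893 ≈ 0.711086.
Pooled p̂ = (1172+635)/(1683+893) = 1807/2576 = 0.701475.
SE = √(0.209408 × 0.001714) = 0.018945.
z = (0.696376 − 0.711086)/0.018945 = -0.014710/0.018945 = -0.7765.
p-value = P(Z > -0.776) ≈ 0.7813, so at α = 0.01 we fail to reject H₀.

z = -0.7765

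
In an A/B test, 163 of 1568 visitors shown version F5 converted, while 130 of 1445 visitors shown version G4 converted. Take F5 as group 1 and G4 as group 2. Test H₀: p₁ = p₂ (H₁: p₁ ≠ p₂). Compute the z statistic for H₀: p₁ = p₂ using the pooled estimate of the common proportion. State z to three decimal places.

z = 1.295

p̂₁ = 163/1568 ≈ 0.103954, p̂₂ = 130/1445 ≈ 0.089965.
Pooled p̂ = (163+130)/(1568+1445) = 293/3013 = 0.097245.
SE = √(p̂(1−p̂)(1/n₁+1/n₂)) = √(0.097245·0.902755·0.0013298) = √(0.000116741) = 0.010805.
z = (0.103954 − 0.089965)/0.010805 = 0.013989/0.010805 = 1.295.
p-value = 2·P(Z > 1.295) ≈ 0.1954.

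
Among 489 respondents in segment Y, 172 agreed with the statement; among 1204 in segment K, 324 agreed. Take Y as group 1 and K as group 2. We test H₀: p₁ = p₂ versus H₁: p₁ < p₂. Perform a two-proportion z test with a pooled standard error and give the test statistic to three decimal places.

p̂₁ = 172/489 = 0.351738, p̂₂ = 324/1204 = 0.269103.
Pooled p̂ = (172+324)/(489+1204) = 496/1693 = 0.292971.
SE = √(0.207139 × 0.00287555) = 0.024406.
z = (0.351738 − 0.269103)/0.024406 = 0.082635/0.024406 = 3.386.
p-value = P(Z < 3.386) ≈ 0.9996.

z = 3.386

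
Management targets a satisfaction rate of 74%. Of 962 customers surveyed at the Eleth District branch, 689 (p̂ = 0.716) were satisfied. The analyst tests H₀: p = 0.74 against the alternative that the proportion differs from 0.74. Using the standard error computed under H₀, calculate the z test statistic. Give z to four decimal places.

p̂ = 689/962 = 0.716216.
SE = √(p₀(1−p₀)/n) = √(0.1924/962) = 0.014142.
z = (0.716216 − 0.74)/0.014142 = -0.023784/0.014142 = -1.6818.

z = -1.6818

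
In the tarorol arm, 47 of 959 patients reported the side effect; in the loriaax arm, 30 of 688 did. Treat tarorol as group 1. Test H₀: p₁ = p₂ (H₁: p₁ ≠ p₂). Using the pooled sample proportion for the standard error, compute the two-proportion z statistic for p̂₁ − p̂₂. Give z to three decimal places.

z = 0.512

p̂₁ = 47/959 = 0.049009, p̂₂ = 30/688 = 0.043605.
Pooled p̂ = (47+30)/(959+688) = 77/1647 = 0.046752.
SE = √(0.044566 × 0.00249624) = 0.010547.
z = (0.049009 − 0.043605)/0.010547 = 0.005404/0.010547 = 0.512.
p-value = 2·P(Z > 0.512) ≈ 0.6084.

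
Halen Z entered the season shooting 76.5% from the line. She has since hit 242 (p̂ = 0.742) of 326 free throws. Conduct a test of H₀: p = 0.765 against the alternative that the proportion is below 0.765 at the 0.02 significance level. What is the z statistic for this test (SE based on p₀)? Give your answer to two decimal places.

z = -0.97

p̂ = 242/326 = 0.7423.
Under H₀, SE = √(0.765·0.235/326) = √(0.000551457) = 0.0235.
z = (0.7423 − 0.765)/0.0235 = -0.0227/0.0235 = -0.97.
p-value = P(Z < -0.965) ≈ 0.1672. With α = 0.02, fail to reject H₀.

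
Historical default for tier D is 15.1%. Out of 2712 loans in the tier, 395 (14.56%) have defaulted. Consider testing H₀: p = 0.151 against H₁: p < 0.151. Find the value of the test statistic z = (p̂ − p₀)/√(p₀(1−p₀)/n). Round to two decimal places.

p̂ = 395/2712 = 0.1456.
SE = √(p₀(1−p₀)/n) = √(0.1282/2712) = 0.0069.
z = (0.1456 − 0.151)/0.0069 = -0.0054/0.0069 = -0.78.
p-value = P(Z < -0.778) ≈ 0.2182.

z = -0.78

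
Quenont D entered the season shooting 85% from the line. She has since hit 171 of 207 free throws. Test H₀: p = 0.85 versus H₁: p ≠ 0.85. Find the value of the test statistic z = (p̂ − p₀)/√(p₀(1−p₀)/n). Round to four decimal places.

z = -0.9635

p̂ = 171/207 ≈ 0.826087.
Standard error under H₀: √(0.85×0.15/207) = 0.024818.
z = (0.826087 − 0.85)/0.024818 = -0.023913/0.024818 = -0.9635.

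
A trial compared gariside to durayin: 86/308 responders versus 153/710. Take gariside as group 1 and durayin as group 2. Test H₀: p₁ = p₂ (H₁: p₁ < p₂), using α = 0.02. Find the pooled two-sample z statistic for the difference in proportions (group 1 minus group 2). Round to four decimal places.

p̂₁ = 86/308 = 0.2792208, p̂₂ = 153/710 = 0.2154930.
Pooled p̂ = (86+153)/(308+710) = 239/1018 = 0.2347741.
SE = √(0.179655 × 0.0046552) = 0.0289194.
z = (0.2792208 − 0.2154930)/0.0289194 = 0.0637278/0.0289194 = 2.2036.
p-value = P(Z < 2.204) ≈ 0.9862, so at α = 0.02 we fail to reject H₀.

z = 2.2036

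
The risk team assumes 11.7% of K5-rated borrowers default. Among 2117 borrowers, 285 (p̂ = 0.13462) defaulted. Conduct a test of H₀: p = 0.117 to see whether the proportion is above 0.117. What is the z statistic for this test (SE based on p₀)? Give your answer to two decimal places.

z = 2.52

p̂ = 285/2117 ≈ 0.13462.
Under H₀, SE = √(0.117·0.883/2117) = √(4.88007e-05) = 0.00699.
z = (0.13462 − 0.117)/0.00699 = 0.01762/0.00699 = 2.52.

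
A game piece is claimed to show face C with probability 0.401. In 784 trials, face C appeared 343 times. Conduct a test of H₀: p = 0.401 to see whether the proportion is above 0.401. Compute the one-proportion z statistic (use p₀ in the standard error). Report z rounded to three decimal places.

z = 2.085

p̂ = 343/784 ≈ 0.437500.
Standard error under H₀: √(0.401×0.599/784) = 0.017504.
z = (0.437500 − 0.401)/0.017504 = 0.036500/0.017504 = 2.085.
p-value = P(Z > 2.085) ≈ 0.0185.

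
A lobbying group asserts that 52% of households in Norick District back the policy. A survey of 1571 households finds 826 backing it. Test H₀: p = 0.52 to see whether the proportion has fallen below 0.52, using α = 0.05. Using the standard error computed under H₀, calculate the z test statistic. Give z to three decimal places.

z = 0.459

p̂ = 826/1571 = 0.52578.
SE = √(p₀(1−p₀)/n) = √(0.2496/1571) = 0.01260.
z = (0.52578 − 0.52)/0.01260 = 0.00578/0.01260 = 0.459.
p-value = P(Z < 0.459) ≈ 0.6767, so at α = 0.05 we fail to reject H₀.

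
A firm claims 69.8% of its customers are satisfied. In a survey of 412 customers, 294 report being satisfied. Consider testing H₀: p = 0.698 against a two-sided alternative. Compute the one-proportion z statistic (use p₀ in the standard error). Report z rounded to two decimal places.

z = 0.69

p̂ = 294/412 ≈ 0.7136.
Standard error under H₀: √(0.698×0.302/412) = 0.0226.
z = (0.7136 − 0.698)/0.0226 = 0.0156/0.0226 = 0.69.
Two-sided p-value ≈ 2·Φ(−0.689) = 0.4906.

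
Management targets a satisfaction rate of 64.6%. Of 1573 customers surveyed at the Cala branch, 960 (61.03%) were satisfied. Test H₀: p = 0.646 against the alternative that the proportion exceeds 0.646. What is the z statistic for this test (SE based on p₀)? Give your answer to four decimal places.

z = -2.9609

p̂ = 960/1573 = 0.6102988.
Under H₀, SE = √(0.646·0.354/1573) = √(0.000145381) = 0.0120574.
z = (0.6102988 − 0.646)/0.0120574 = -0.0357012/0.0120574 = -2.9609.
p-value = P(Z > -2.961) ≈ 0.9985.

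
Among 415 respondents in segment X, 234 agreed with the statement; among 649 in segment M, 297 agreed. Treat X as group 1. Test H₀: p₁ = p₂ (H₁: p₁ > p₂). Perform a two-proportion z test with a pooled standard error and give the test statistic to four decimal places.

z = 3.3802

p̂₁ = 234/415 ≈ 0.5638554, p̂₂ = 297/649 ≈ 0.4576271.
Pooled p̂ = (234+297)/(415+649) = 531/1064 = 0.4990602.
SE = √(0.249999 × 0.00395047) = 0.0314263.
z = (0.5638554 − 0.4576271)/0.0314263 = 0.1062283/0.0314263 = 3.3802.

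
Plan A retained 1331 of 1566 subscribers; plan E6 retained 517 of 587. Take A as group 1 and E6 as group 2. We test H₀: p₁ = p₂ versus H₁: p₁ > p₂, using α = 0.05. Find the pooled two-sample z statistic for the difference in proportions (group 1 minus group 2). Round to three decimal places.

p̂₁ = 1331/1566 ≈ 0.849936, p̂₂ = 517/587 ≈ 0.880750.
Pooled p̂ = (1331+517)/(1566+587) = 1848/2153 = 0.858337.
SE = √(0.121594 × 0.00234215) = 0.016876.
z = (0.849936 − 0.880750)/0.016876 = -0.030814/0.016876 = -1.826.
p-value = P(Z > -1.826) ≈ 0.9661; since p > α = 0.05, fail to reject H₀.

z = -1.826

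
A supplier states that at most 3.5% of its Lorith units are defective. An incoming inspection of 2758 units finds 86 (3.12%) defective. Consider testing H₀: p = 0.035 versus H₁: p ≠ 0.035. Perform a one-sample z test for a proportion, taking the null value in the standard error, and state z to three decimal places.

z = -1.091

p̂ = 86/2758 ≈ 0.03118.
Standard error under H₀: √(0.035×0.965/2758) = 0.00350.
z = (0.03118 − 0.035)/0.00350 = -0.00382/0.00350 = -1.091.
p-value = 2·P(Z > 1.091) ≈ 0.2753.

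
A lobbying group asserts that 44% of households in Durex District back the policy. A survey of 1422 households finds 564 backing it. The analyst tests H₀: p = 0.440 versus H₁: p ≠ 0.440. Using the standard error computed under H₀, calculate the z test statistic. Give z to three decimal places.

z = -3.295

p̂ = 564/1422 ≈ 0.396624.
Under H₀, SE = √(0.44·0.56/1422) = √(0.000173277) = 0.013163.
z = (0.396624 − 0.44)/0.013163 = -0.043376/0.013163 = -3.295.
Two-sided p-value ≈ 2·Φ(−3.295) = 0.0010.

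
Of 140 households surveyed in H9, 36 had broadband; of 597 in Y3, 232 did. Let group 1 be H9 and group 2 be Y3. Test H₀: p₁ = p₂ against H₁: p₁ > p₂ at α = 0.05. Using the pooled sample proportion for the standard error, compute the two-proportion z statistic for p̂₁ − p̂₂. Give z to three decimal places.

z = -2.910

p̂₁ = 36/140 ≈ 0.257143, p̂₂ = 232/597 ≈ 0.388610.
Pooled p̂ = (36+232)/(140+597) = 268/737 = 0.363636.
SE = √(0.231405 × 0.0088179) = 0.045172.
z = (0.257143 − 0.388610)/0.045172 = -0.131467/0.045172 = -2.910.
p-value = P(Z > -2.910) ≈ 0.9982, so at α = 0.05 we fail to reject H₀.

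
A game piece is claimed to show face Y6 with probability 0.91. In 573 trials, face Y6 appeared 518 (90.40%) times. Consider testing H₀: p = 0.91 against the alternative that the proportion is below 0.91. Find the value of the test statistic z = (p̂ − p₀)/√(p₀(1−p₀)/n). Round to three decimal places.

p̂ = 518/573 ≈ 0.90401.
SE = √(p₀(1−p₀)/n) = √(0.0819/573) = 0.01196.
z = (0.90401 − 0.91)/0.01196 = -0.00599/0.01196 = -0.501.
p-value = P(Z < -0.501) ≈ 0.3083.

z = -0.501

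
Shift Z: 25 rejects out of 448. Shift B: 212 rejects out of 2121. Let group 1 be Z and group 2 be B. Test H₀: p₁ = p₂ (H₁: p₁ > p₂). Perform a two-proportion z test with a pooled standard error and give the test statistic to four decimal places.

p̂₁ = 25/448 ≈ 0.055804, p̂₂ = 212/2121 ≈ 0.099953.
Pooled p̂ = (25+212)/(448+2121) = 237/2569 = 0.092254.
SE = √(0.083743 × 0.00270362) = 0.015047.
z = (0.055804 − 0.099953)/0.015047 = -0.044149/0.015047 = -2.9341.

z = -2.9341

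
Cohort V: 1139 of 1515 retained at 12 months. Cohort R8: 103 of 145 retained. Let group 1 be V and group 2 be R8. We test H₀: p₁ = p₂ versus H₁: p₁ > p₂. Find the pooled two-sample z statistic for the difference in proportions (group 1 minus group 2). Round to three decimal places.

p̂₁ = 1139/1515 = 0.75182, p̂₂ = 103/145 = 0.71034.
Pooled p̂ = (1139+103)/(1515+145) = 1242/1660 = 0.74819.
SE = √(p̂(1−p̂)(1/n₁+1/n₂)) = √(0.74819·0.25181·0.00755662) = √(0.00142367) = 0.03773.
z = (0.75182 − 0.71034)/0.03773 = 0.04148/0.03773 = 1.099.
p-value = P(Z > 1.099) ≈ 0.1359.

z = 1.099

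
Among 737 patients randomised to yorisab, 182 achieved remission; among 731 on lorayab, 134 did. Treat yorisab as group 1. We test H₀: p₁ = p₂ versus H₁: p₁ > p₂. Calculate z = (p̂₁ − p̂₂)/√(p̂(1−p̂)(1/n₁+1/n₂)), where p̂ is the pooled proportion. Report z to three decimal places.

p̂₁ = 182/737 = 0.246947, p̂₂ = 134/731 = 0.183311.
Pooled p̂ = (182+134)/(737+731) = 316/1468 = 0.215259.
SE = √(p̂(1−p̂)(1/n₁+1/n₂)) = √(0.215259·0.784741·0.00272484) = √(0.000460287) = 0.021454.
z = (0.246947 − 0.183311)/0.021454 = 0.063636/0.021454 = 2.966.
p-value = P(Z > 2.966) ≈ 0.0015.

z = 2.966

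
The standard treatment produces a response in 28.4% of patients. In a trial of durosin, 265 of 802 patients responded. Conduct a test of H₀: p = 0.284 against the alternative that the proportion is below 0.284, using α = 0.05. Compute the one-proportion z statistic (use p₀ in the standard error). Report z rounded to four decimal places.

p̂ = 265/802 ≈ 0.330424.
SE = √(p₀(1−p₀)/n) = √(0.20334/802) = 0.015923.
z = (0.330424 − 0.284)/0.015923 = 0.046424/0.015923 = 2.9155.
p-value = P(Z < 2.916) ≈ 0.9982. With α = 0.05, fail to reject H₀.

z = 2.9155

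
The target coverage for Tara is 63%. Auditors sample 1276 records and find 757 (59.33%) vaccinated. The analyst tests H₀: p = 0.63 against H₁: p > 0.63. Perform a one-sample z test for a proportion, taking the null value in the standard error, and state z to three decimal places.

p̂ = 757/1276 ≈ 0.593260.
Standard error under H₀: √(0.63×0.37/1276) = 0.013516.
z = (0.593260 − 0.63)/0.013516 = -0.036740/0.013516 = -2.718.

z = -2.718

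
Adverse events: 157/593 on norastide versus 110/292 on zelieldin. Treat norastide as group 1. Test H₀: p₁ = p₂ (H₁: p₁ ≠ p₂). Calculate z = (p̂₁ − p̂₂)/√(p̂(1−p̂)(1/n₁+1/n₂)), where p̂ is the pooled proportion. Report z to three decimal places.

z = -3.412

p̂₁ = 157/593 ≈ 0.26476, p̂₂ = 110/292 ≈ 0.37671.
Pooled p̂ = (157+110)/(593+292) = 267/885 = 0.30169.
SE = √(p̂(1−p̂)(1/n₁+1/n₂)) = √(0.30169·0.69831·0.005111) = √(0.00107676) = 0.03281.
z = (0.26476 − 0.37671)/0.03281 = -0.11195/0.03281 = -3.412.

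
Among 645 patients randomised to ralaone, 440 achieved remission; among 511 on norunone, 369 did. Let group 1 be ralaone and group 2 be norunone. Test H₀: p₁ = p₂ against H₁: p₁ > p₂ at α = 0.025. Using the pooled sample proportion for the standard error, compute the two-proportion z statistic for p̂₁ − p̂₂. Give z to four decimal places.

p̂₁ = 440/645 ≈ 0.682171, p̂₂ = 369/511 ≈ 0.722114.
Pooled p̂ = (440+369)/(645+511) = 809/1156 = 0.699827.
SE = √(0.210069 × 0.00350733) = 0.027144.
z = (0.682171 − 0.722114)/0.027144 = -0.039943/0.027144 = -1.4715.
p-value = P(Z > -1.472) ≈ 0.9294. With α = 0.025, fail to reject H₀.

z = -1.4715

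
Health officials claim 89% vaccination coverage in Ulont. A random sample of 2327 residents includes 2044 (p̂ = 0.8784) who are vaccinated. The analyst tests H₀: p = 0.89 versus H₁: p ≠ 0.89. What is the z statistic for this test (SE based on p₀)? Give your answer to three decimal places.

z = -1.791

p̂ = 2044/2327 = 0.878384.
Under H₀, SE = √(0.89·0.11/2327) = √(4.20713e-05) = 0.006486.
z = (0.878384 − 0.89)/0.006486 = -0.011616/0.006486 = -1.791.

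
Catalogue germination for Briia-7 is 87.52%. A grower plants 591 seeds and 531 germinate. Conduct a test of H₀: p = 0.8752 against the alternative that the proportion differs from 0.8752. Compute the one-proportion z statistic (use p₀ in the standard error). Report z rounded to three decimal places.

p̂ = 531/591 ≈ 0.898477.
SE = √(p₀(1−p₀)/n) = √(0.10922/591) = 0.013595.
z = (0.898477 − 0.8752)/0.013595 = 0.023277/0.013595 = 1.712.
p-value = 2·P(Z > 1.712) ≈ 0.0869.

z = 1.712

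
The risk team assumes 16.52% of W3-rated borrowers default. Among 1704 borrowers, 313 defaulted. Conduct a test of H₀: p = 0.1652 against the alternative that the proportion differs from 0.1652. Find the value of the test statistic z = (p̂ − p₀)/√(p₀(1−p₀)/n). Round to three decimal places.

p̂ = 313/1704 = 0.183685.
Standard error under H₀: √(0.1652×0.8348/1704) = 0.008996.
z = (0.183685 − 0.1652)/0.008996 = 0.018485/0.008996 = 2.055.

z = 2.055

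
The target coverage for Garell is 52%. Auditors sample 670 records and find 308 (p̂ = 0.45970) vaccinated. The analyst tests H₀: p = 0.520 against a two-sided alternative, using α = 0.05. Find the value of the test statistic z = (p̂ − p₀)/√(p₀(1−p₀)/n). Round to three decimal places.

p̂ = 308/670 = 0.45970.
Under H₀, SE = √(0.52·0.48/670) = √(0.000372537) = 0.01930.
z = (0.45970 − 0.52)/0.01930 = -0.06030/0.01930 = -3.124.
p-value = 2·P(Z > 3.124) ≈ 0.0018. With α = 0.05, reject H₀.

z = -3.124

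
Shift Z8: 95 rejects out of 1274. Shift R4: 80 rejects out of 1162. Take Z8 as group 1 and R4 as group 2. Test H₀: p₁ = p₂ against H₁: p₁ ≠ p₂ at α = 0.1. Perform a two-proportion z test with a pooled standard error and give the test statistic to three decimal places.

p̂₁ = 95/1274 ≈ 0.07457, p̂₂ = 80/1162 ≈ 0.06885.
Pooled p̂ = (95+80)/(1274+1162) = 175/2436 = 0.07184.
SE = √(0.0666782 × 0.00164551) = 0.01047.
z = (0.07457 − 0.06885)/0.01047 = 0.00572/0.01047 = 0.546.
p-value = 2·P(Z > 0.546) ≈ 0.5849. With α = 0.1, fail to reject H₀.

z = 0.546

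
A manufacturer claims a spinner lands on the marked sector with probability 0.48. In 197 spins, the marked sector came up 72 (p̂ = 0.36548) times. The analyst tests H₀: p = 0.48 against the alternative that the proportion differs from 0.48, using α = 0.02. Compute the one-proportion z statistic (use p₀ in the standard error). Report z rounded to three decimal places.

p̂ = 72/197 = 0.36548.
Standard error under H₀: √(0.48×0.52/197) = 0.03560.
z = (0.36548 − 0.48)/0.03560 = -0.11452/0.03560 = -3.217.
p-value = 2·P(Z > 3.217) ≈ 0.0013, so at α = 0.02 we reject H₀.

z = -3.217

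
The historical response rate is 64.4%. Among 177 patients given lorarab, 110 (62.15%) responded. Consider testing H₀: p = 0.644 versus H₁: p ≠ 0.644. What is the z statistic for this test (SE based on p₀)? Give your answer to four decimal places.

z = -0.6260

p̂ = 110/177 ≈ 0.621469.
Under H₀, SE = √(0.644·0.356/177) = √(0.00129528) = 0.035990.
z = (0.621469 − 0.644)/0.035990 = -0.022531/0.035990 = -0.6260.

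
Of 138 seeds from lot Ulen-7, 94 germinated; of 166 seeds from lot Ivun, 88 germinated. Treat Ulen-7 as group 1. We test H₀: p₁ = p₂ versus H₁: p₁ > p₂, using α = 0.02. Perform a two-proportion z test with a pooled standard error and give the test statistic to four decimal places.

p̂₁ = 94/138 = 0.681159, p̂₂ = 88/166 = 0.530120.
Pooled p̂ = (94+88)/(138+166) = 182/304 = 0.598684.
SE = √(0.240261 × 0.0132705) = 0.056466.
z = (0.681159 − 0.530120)/0.056466 = 0.151039/0.056466 = 2.6749.
p-value = P(Z > 2.675) ≈ 0.0037. With α = 0.02, reject H₀.

z = 2.6749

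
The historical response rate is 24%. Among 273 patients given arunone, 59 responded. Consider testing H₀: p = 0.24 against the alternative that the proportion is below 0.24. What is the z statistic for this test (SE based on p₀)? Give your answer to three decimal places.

z = -0.924

p̂ = 59/273 ≈ 0.21612.
Standard error under H₀: √(0.24×0.76/273) = 0.02585.
z = (0.21612 − 0.24)/0.02585 = -0.02388/0.02585 = -0.924.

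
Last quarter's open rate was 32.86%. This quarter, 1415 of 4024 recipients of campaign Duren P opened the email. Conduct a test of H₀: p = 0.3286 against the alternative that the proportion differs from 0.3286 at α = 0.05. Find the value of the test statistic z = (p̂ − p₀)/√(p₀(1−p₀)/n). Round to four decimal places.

z = 3.1116

p̂ = 1415/4024 ≈ 0.3516402.
Under H₀, SE = √(0.3286·0.6714/4024) = √(5.48266e-05) = 0.0074045.
z = (0.3516402 − 0.3286)/0.0074045 = 0.0230402/0.0074045 = 3.1116.
p-value = 2·P(Z > 3.112) ≈ 0.0019. With α = 0.05, reject H₀.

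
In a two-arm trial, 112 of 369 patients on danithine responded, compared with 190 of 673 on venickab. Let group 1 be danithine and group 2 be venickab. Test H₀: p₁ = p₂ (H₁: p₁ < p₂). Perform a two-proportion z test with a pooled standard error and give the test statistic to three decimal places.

p̂₁ = 112/369 ≈ 0.303523, p̂₂ = 190/673 ≈ 0.282318.
Pooled p̂ = (112+190)/(369+673) = 302/1042 = 0.289827.
SE = √(0.205827 × 0.00419591) = 0.029388.
z = (0.303523 − 0.282318)/0.029388 = 0.021205/0.029388 = 0.722.

z = 0.722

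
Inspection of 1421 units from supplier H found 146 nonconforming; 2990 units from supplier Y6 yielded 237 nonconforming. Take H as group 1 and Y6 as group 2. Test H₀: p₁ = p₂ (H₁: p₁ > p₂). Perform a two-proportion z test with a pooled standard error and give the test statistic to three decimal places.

z = 2.588

p̂₁ = 146/1421 = 0.102745, p̂₂ = 237/2990 = 0.079264.
Pooled p̂ = (146+237)/(1421+2990) = 383/4411 = 0.086828.
SE = √(0.0792892 × 0.00103818) = 0.009073.
z = (0.102745 − 0.079264)/0.009073 = 0.023481/0.009073 = 2.588.
p-value = P(Z > 2.588) ≈ 0.0048.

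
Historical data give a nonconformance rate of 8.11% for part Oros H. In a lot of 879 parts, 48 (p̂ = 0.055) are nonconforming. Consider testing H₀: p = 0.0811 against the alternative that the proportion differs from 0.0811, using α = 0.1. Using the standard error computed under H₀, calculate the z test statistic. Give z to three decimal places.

p̂ = 48/879 = 0.054608.
Under H₀, SE = √(0.0811·0.9189/879) = √(8.47813e-05) = 0.009208.
z = (0.054608 − 0.0811)/0.009208 = -0.026492/0.009208 = -2.877.
Two-sided p-value ≈ 2·Φ(−2.877) = 0.0040. With α = 0.1, reject H₀.

z = -2.877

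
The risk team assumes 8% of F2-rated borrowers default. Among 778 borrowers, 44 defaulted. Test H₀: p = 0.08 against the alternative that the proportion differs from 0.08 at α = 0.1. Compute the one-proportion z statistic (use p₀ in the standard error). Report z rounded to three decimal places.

z = -2.410

p̂ = 44/778 ≈ 0.0565553.
SE = √(p₀(1−p₀)/n) = √(0.0736/778) = 0.0097263.
z = (0.0565553 − 0.08)/0.0097263 = -0.0234447/0.0097263 = -2.410.
p-value = 2·P(Z > 2.410) ≈ 0.0159; since p < α = 0.1, reject H₀.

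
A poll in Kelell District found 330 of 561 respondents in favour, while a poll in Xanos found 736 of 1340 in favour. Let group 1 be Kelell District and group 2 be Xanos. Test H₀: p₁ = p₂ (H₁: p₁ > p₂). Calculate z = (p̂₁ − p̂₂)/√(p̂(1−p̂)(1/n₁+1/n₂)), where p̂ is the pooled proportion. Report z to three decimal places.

z = 1.562

p̂₁ = 330/561 ≈ 0.58824, p̂₂ = 736/1340 ≈ 0.54925.
Pooled p̂ = (330+736)/(561+1340) = 1066/1901 = 0.56076.
SE = √(0.246309 × 0.0025288) = 0.02496.
z = (0.58824 − 0.54925)/0.02496 = 0.03899/0.02496 = 1.562.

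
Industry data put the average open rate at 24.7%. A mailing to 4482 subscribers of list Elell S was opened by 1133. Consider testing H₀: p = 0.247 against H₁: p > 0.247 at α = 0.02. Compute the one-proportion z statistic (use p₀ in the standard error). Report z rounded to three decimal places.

z = 0.899

p̂ = 1133/4482 ≈ 0.25279.
Under H₀, SE = √(0.247·0.753/4482) = √(4.14973e-05) = 0.00644.
z = (0.25279 − 0.247)/0.00644 = 0.00579/0.00644 = 0.899.
p-value = P(Z > 0.899) ≈ 0.1844; since p > α = 0.02, fail to reject H₀.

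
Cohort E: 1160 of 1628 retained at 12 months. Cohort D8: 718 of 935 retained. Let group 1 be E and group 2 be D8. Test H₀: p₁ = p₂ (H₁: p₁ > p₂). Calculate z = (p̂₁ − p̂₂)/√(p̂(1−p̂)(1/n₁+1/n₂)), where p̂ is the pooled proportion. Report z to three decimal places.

p̂₁ = 1160/1628 = 0.71253, p̂₂ = 718/935 = 0.76791.
Pooled p̂ = (1160+718)/(1628+935) = 1878/2563 = 0.73274.
SE = √(p̂(1−p̂)(1/n₁+1/n₂)) = √(0.73274·0.26726·0.00168377) = √(0.00032974) = 0.01816.
z = (0.71253 − 0.76791)/0.01816 = -0.05538/0.01816 = -3.050.
p-value = P(Z > -3.050) ≈ 0.9989.

z = -3.050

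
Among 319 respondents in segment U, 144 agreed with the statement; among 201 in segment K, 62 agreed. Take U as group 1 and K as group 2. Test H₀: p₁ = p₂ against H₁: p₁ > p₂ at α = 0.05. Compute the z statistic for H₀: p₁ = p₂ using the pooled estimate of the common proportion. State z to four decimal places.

z = 3.2456

p̂₁ = 144/319 = 0.4514107, p̂₂ = 62/201 = 0.3084577.
Pooled p̂ = (144+62)/(319+201) = 206/520 = 0.3961538.
SE = √(0.239216 × 0.00810992) = 0.0440457.
z = (0.4514107 − 0.3084577)/0.0440457 = 0.1429530/0.0440457 = 3.2456.
p-value = P(Z > 3.246) ≈ 0.0006. With α = 0.05, reject H₀.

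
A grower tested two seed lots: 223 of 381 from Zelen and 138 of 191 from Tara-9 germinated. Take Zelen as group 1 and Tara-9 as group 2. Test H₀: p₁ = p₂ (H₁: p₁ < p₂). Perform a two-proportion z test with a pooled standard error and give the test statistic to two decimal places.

z = -3.21

p̂₁ = 223/381 ≈ 0.5853, p̂₂ = 138/191 ≈ 0.7225.
Pooled p̂ = (223+138)/(381+191) = 361/572 = 0.6311.
SE = √(0.232808 × 0.00786027) = 0.0428.
z = (0.5853 − 0.7225)/0.0428 = -0.1372/0.0428 = -3.21.
p-value = P(Z < -3.208) ≈ 0.0007.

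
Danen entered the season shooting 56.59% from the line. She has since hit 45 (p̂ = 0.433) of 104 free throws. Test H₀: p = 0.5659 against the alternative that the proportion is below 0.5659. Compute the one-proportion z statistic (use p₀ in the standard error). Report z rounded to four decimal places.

p̂ = 45/104 = 0.432692.
SE = √(p₀(1−p₀)/n) = √(0.24566/104) = 0.048601.
z = (0.432692 − 0.5659)/0.048601 = -0.133208/0.048601 = -2.7408.

z = -2.7408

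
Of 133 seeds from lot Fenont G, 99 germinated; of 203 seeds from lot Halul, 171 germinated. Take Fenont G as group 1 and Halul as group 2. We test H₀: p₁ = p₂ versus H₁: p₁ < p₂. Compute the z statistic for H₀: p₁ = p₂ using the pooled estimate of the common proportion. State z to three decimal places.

p̂₁ = 99/133 ≈ 0.74436, p̂₂ = 171/203 ≈ 0.84236.
Pooled p̂ = (99+171)/(133+203) = 270/336 = 0.80357.
SE = √(p̂(1−p̂)(1/n₁+1/n₂)) = √(0.80357·0.19643·0.0124449) = √(0.00196436) = 0.04432.
z = (0.74436 − 0.84236)/0.04432 = -0.09800/0.04432 = -2.211.

z = -2.211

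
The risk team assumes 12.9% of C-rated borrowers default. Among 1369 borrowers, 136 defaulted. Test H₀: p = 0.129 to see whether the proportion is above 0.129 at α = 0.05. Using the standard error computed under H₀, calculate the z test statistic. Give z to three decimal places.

p̂ = 136/1369 = 0.09934.
SE = √(p₀(1−p₀)/n) = √(0.11236/1369) = 0.00906.
z = (0.09934 − 0.129)/0.00906 = -0.02966/0.00906 = -3.274.
p-value = P(Z > -3.274) ≈ 0.9995, so at α = 0.05 we fail to reject H₀.

z = -3.274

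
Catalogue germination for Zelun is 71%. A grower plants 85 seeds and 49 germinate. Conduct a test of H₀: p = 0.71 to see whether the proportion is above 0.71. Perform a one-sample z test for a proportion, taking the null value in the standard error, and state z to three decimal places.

p̂ = 49/85 ≈ 0.57647.
Standard error under H₀: √(0.71×0.29/85) = 0.04922.
z = (0.57647 − 0.71)/0.04922 = -0.13353/0.04922 = -2.713.

z = -2.713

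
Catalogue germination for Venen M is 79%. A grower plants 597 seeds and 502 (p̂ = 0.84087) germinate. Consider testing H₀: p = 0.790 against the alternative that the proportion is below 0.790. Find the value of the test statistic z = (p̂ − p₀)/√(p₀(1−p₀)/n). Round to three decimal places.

p̂ = 502/597 = 0.84087.
Under H₀, SE = √(0.79·0.21/597) = √(0.000277889) = 0.01667.
z = (0.84087 − 0.79)/0.01667 = 0.05087/0.01667 = 3.052.
p-value = P(Z < 3.052) ≈ 0.9989.

z = 3.052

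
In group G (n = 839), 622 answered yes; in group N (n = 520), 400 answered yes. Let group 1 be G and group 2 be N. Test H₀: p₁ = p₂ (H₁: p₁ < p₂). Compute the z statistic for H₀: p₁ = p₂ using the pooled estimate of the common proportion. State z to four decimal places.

p̂₁ = 622/839 = 0.741359, p̂₂ = 400/520 = 0.769231.
Pooled p̂ = (622+400)/(839+520) = 1022/1359 = 0.752024.
SE = √(0.186484 × 0.00311497) = 0.024102.
z = (0.741359 − 0.769231)/0.024102 = -0.027872/0.024102 = -1.1564.

z = -1.1564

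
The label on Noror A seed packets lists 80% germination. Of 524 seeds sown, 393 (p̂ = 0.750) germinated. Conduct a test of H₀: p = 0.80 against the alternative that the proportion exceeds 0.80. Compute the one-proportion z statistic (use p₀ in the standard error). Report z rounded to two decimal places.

z = -2.86

p̂ = 393/524 ≈ 0.7500.
Under H₀, SE = √(0.8·0.2/524) = √(0.000305344) = 0.0175.
z = (0.7500 − 0.8)/0.0175 = -0.0500/0.0175 = -2.86.
p-value = P(Z > -2.861) ≈ 0.9979.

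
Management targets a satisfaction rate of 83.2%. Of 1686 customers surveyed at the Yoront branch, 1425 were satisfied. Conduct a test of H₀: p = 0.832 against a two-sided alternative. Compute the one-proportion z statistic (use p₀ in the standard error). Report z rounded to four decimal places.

z = 1.4493

p̂ = 1425/1686 = 0.845196.
Under H₀, SE = √(0.832·0.168/1686) = √(8.29039e-05) = 0.009105.
z = (0.845196 − 0.832)/0.009105 = 0.013196/0.009105 = 1.4493.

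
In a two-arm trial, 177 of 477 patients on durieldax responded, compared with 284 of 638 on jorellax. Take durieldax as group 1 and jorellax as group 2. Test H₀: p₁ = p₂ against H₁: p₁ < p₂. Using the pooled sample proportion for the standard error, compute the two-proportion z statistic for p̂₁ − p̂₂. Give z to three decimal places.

z = -2.485

p̂₁ = 177/477 = 0.37107, p̂₂ = 284/638 = 0.44514.
Pooled p̂ = (177+284)/(477+638) = 461/1115 = 0.41345.
SE = √(p̂(1−p̂)(1/n₁+1/n₂)) = √(0.41345·0.58655·0.00366383) = √(0.000888515) = 0.02981.
z = (0.37107 − 0.44514)/0.02981 = -0.07407/0.02981 = -2.485.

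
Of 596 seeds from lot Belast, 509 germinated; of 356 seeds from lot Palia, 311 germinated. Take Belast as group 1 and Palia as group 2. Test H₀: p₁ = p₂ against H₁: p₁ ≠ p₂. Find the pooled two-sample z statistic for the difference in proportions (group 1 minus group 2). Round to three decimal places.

z = -0.845

p̂₁ = 509/596 = 0.85403, p̂₂ = 311/356 = 0.87360.
Pooled p̂ = (509+311)/(596+356) = 820/952 = 0.86134.
SE = √(p̂(1−p̂)(1/n₁+1/n₂)) = √(0.86134·0.13866·0.00448684) = √(0.000535864) = 0.02315.
z = (0.85403 − 0.87360)/0.02315 = -0.01957/0.02315 = -0.845.
Two-sided p-value ≈ 2·Φ(−0.845) = 0.3979.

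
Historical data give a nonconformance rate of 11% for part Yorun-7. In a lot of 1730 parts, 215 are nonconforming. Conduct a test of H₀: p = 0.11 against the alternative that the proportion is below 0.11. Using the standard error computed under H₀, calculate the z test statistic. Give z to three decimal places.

p̂ = 215/1730 = 0.124277.
Standard error under H₀: √(0.11×0.89/1730) = 0.007523.
z = (0.124277 − 0.11)/0.007523 = 0.014277/0.007523 = 1.898.

z = 1.898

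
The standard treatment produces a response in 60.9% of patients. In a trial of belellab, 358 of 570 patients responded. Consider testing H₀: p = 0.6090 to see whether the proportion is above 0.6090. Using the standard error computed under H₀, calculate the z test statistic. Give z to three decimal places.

z = 0.933

p̂ = 358/570 ≈ 0.62807.
Under H₀, SE = √(0.609·0.391/570) = √(0.000417753) = 0.02044.
z = (0.62807 − 0.609)/0.02044 = 0.01907/0.02044 = 0.933.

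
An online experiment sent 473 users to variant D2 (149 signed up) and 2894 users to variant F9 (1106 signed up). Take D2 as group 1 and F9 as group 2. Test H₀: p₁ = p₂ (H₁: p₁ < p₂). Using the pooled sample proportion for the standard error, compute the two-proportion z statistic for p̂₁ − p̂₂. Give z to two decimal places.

z = -2.80

p̂₁ = 149/473 = 0.3150, p̂₂ = 1106/2894 = 0.3822.
Pooled p̂ = (149+1106)/(473+2894) = 1255/3367 = 0.3727.
SE = √(0.233804 × 0.00245971) = 0.0240.
z = (0.3150 − 0.3822)/0.0240 = -0.0672/0.0240 = -2.80.
p-value = P(Z < -2.801) ≈ 0.0026.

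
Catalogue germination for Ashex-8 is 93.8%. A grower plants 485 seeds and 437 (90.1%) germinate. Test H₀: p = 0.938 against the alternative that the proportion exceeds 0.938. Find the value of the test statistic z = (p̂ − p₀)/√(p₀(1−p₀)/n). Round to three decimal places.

p̂ = 437/485 ≈ 0.90103.
Under H₀, SE = √(0.938·0.062/485) = √(0.000119909) = 0.01095.
z = (0.90103 − 0.938)/0.01095 = -0.03697/0.01095 = -3.376.
p-value = P(Z > -3.376) ≈ 0.9996.

z = -3.376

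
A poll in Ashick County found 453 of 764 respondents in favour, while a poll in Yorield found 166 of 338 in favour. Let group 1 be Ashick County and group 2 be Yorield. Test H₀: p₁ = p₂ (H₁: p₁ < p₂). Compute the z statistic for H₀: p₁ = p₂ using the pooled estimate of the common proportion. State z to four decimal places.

z = 3.1409

p̂₁ = 453/764 ≈ 0.5929319, p̂₂ = 166/338 ≈ 0.4911243.
Pooled p̂ = (453+166)/(764+338) = 619/1102 = 0.5617060.
SE = √(p̂(1−p̂)(1/n₁+1/n₂)) = √(0.5617060·0.4382940·0.00426748) = √(0.00105062) = 0.0324133.
z = (0.5929319 − 0.4911243)/0.0324133 = 0.1018076/0.0324133 = 3.1409.
p-value = P(Z < 3.141) ≈ 0.9992.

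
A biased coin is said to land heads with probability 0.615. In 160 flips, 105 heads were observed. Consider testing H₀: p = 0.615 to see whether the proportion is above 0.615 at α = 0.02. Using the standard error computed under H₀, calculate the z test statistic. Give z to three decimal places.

p̂ = 105/160 ≈ 0.65625.
Standard error under H₀: √(0.615×0.385/160) = 0.03847.
z = (0.65625 − 0.615)/0.03847 = 0.04125/0.03847 = 1.072.
p-value = P(Z > 1.072) ≈ 0.1418; since p > α = 0.02, fail to reject H₀.

z = 1.072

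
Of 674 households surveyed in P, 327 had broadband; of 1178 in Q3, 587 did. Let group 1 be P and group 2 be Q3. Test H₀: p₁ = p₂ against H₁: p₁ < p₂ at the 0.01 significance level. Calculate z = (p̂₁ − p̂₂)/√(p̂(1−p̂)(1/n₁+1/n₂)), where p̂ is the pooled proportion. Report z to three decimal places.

z = -0.544

p̂₁ = 327/674 = 0.48516, p̂₂ = 587/1178 = 0.49830.
Pooled p̂ = (327+587)/(674+1178) = 914/1852 = 0.49352.
SE = √(0.249958 × 0.00233258) = 0.02415.
z = (0.48516 − 0.49830)/0.02415 = -0.01314/0.02415 = -0.544.
p-value = P(Z < -0.544) ≈ 0.2932, so at α = 0.01 we fail to reject H₀.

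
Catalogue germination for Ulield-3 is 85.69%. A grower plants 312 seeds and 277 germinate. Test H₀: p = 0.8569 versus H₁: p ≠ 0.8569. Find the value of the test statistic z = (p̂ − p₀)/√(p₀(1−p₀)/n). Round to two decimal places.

p̂ = 277/312 = 0.8878.
SE = √(p₀(1−p₀)/n) = √(0.12262/312) = 0.0198.
z = (0.8878 − 0.8569)/0.0198 = 0.0309/0.0198 = 1.56.
Two-sided p-value ≈ 2·Φ(−1.560) = 0.1188.

z = 1.56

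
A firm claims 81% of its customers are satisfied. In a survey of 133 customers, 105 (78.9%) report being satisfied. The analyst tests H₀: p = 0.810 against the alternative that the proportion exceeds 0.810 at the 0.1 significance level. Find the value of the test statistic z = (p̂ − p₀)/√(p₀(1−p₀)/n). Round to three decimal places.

p̂ = 105/133 = 0.78947.
SE = √(p₀(1−p₀)/n) = √(0.1539/133) = 0.03402.
z = (0.78947 − 0.81)/0.03402 = -0.02053/0.03402 = -0.603.
p-value = P(Z > -0.603) ≈ 0.7269. With α = 0.1, fail to reject H₀.

z = -0.603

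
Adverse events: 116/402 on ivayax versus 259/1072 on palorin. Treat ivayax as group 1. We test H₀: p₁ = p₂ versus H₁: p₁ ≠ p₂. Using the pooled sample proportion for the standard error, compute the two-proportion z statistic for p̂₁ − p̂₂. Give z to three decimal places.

z = 1.843

p̂₁ = 116/402 = 0.288557, p̂₂ = 259/1072 = 0.241604.
Pooled p̂ = (116+259)/(402+1072) = 375/1474 = 0.254410.
SE = √(0.189685 × 0.0034204) = 0.025472.
z = (0.288557 − 0.241604)/0.025472 = 0.046953/0.025472 = 1.843.
Two-sided p-value ≈ 2·Φ(−1.843) = 0.0653.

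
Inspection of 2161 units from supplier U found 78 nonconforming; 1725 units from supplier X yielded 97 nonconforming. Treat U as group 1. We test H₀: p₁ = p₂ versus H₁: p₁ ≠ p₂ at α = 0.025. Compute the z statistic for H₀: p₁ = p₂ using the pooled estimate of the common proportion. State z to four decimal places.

p̂₁ = 78/2161 ≈ 0.0360944, p̂₂ = 97/1725 ≈ 0.0562319.
Pooled p̂ = (78+97)/(2161+1725) = 175/3886 = 0.0450335.
SE = √(p̂(1−p̂)(1/n₁+1/n₂)) = √(0.0450335·0.9549665·0.00104246) = √(4.48314e-05) = 0.0066956.
z = (0.0360944 − 0.0562319)/0.0066956 = -0.0201375/0.0066956 = -3.0076.
Two-sided p-value ≈ 2·Φ(−3.008) = 0.0026. With α = 0.025, reject H₀.

z = -3.0076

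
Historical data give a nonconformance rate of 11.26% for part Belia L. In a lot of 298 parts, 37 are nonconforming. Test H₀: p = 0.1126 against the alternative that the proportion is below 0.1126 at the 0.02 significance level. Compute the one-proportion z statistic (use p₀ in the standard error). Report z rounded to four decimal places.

z = 0.6314

p̂ = 37/298 = 0.124161.
Standard error under H₀: √(0.1126×0.8874/298) = 0.018311.
z = (0.124161 − 0.1126)/0.018311 = 0.011561/0.018311 = 0.6314.
p-value = P(Z < 0.631) ≈ 0.7361; since p > α = 0.02, fail to reject H₀.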